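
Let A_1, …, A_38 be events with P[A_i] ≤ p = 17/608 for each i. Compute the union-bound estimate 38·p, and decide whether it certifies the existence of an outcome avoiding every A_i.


Union bound: P[∪_{i=1}^{38} A_i] ≤ Σ_i P[A_i] ≤ 38·p = 38·(17/608) = 17/16.
Numerically: 17/16 ≈ 1.062500.
Is 17/16 < 1? NO.
Since the bound 17/16 is ≥ 1, the union bound is uninformative here; it does NOT by itself certify existence.

38·p = 17/16 ≈ 1.062500; existence NOT certified by the union bound.


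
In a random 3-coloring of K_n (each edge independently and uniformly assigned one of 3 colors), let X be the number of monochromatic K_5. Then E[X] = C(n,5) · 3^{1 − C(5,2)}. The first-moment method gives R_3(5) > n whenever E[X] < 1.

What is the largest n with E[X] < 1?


We need C(n, 5) · 3^{1 − 10} < 1, i.e. C(n, 5) < 3^{10 − 1} = 19683.
Check values of n near the boundary:
  n = 18: C(18, 5) = 8568; 8568 < 19683? YES
  n = 19: C(19, 5) = 11628; 11628 < 19683? YES
  n = 20: C(20, 5) = 15504; 15504 < 19683? YES
  n = 21: C(21, 5) = 20349; 20349 < 19683? NO
  n = 22: C(22, 5) = 26334; 26334 < 19683? NO
  n = 23: C(23, 5) = 33649; 33649 < 19683? NO
The largest n with C(n, 5) < 19683 is n = 20 (where E[X] = 5168/6561 ≈ 0.78768). Hence R_3(5) > 20, i.e. R_3(5) ≥ 21.

Largest n = 20; hence R_3(5) > 20.


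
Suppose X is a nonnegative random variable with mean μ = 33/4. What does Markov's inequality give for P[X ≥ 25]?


μ = E[X] = 33/4, a = 25.
Markov: P[X ≥ 25] ≤ μ/a = (33/4)/25 = 33/100.
Numerically: ≈ 0.33000.
(Since a = 25 > μ = 8.25000, the bound 33/100 is < 1 and informative.)

P[X ≥ 25] ≤ 33/100 ≈ 0.33000.


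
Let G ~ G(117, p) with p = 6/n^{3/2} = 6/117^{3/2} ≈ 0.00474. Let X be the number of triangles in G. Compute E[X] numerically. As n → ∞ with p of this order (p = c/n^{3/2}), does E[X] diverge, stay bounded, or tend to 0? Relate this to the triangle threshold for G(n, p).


Number of potential triangles: C(117, 3) = 260130.
Each occurs with probability p³ ≈ (0.00474)³ ≈ 1.06566e-07.
By linearity: E[X] = C(117, 3)·p³ ≈ 260130 · 1.06566e-07 ≈ 0.028.
Since α = 3/2 > 1, p = c/n^{3/2} = o(1/n) is below the triangle threshold p ~ 1/n. Asymptotically E[X] ~ (c³/6)·n^{3(1−α)} = (6³/6)·n^{-1.5} → 0, so by Markov's inequality G has no triangles w.h.p.

E[X] ≈ 0.028; in regime p = Θ(1/n^{3/2}) E[X] tends to 0 (below the triangle threshold p ~ 1/n).


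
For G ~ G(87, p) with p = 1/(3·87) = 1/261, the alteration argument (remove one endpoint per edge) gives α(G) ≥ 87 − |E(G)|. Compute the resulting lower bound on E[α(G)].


E[|E(G)|] = C(87, 2)·p = 3741 · (1/261) = 43/3.
E[α(G)] ≥ n − E[|E(G)|] = 87 − 43/3 = 218/3.
Numerically: ≈ 72.666667.
(This is only a lower bound; the true E[α(G)] may be larger.)

E[α(G)] ≥ 218/3 ≈ 72.666667.


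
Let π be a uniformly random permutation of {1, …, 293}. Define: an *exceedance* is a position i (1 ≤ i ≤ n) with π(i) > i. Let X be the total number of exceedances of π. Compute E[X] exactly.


Write X = Σ_{i=1}^{293} X_i, where X_i = 1_{π(i) > i}.
For each fixed i, π(i) is uniform over {1, …, 293} (marginal of a uniform permutation), so P[π(i) > i] = (n − i)/n. Summing: Σ_{i=1}^{293} (n − i)/n = (0 + 1 + … + 292)/293 = 293(293 − 1)/(2·293) = (293 − 1)/2.
Hence E[X] = Σ_{i=1}^{293} (293 − i)/293 = 146 ≈ 146.00000.

E[X] = 146 = 146.00000.


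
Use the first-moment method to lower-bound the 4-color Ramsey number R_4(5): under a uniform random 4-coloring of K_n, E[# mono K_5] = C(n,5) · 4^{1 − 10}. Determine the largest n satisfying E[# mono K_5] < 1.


We need C(n, 5) · 4^{1 − 10} < 1, i.e. C(n, 5) < 4^{10 − 1} = 262144.
Check values of n near the boundary:
  n = 32: C(32, 5) = 201376; 201376 < 262144? YES
  n = 33: C(33, 5) = 237336; 237336 < 262144? YES
  n = 34: C(34, 5) = 278256; 278256 < 262144? NO
  n = 35: C(35, 5) = 324632; 324632 < 262144? NO
  n = 36: C(36, 5) = 376992; 376992 < 262144? NO
The largest n with C(n, 5) < 262144 is n = 33 (where E[X] = 29667/32768 ≈ 0.905). Hence R_4(5) > 33, i.e. R_4(5) ≥ 34.

Largest n = 33; hence R_4(5) > 33.


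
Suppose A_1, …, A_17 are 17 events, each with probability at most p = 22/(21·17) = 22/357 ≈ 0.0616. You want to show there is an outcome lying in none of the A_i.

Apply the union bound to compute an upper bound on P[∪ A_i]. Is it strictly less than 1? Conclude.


Union bound: P[∪_{i=1}^{17} A_i] ≤ Σ_i P[A_i] ≤ 17·p = 17·(22/357) = 22/21.
Numerically: 22/21 ≈ 1.0476.
Is 22/21 < 1? NO.
Since the bound 22/21 is ≥ 1, the union bound is uninformative here; it does NOT by itself certify existence.

17·p = 22/21 ≈ 1.0476; existence NOT certified by the union bound.


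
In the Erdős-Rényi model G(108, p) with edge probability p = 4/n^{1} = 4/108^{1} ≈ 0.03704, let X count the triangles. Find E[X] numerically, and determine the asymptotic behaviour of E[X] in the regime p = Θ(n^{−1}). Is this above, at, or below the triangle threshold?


Number of potential triangles: C(108, 3) = 204156.
Each occurs with probability p³ ≈ (0.03704)³ ≈ 5.080526e-05.
By linearity: E[X] = C(108, 3)·p³ ≈ 204156 · 5.080526e-05 ≈ 10.3722.
Here α = 1, so p = 4/n is exactly at the triangle threshold p ~ 1/n. Asymptotically E[X] → c³/6 = 4³/6 = 32/3 ≈ 10.6667, a bounded constant. In this regime the triangle count is asymptotically Poisson(c³/6).

E[X] ≈ 10.3722; in regime p = Θ(1/n^{1}) E[X] stays bounded (at the triangle threshold p ~ 1/n).


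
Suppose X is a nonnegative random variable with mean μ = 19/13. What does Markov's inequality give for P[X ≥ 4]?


μ = E[X] = 19/13, a = 4.
Markov: P[X ≥ 4] ≤ μ/a = (19/13)/4 = 19/52.
Numerically: ≈ 0.36538.
(Since a = 4 > μ = 1.46154, the bound 19/52 is < 1 and informative.)

P[X ≥ 4] ≤ 19/52 ≈ 0.36538.


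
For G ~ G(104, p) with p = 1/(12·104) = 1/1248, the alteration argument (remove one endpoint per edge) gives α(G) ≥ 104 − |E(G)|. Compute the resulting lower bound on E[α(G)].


E[|E(G)|] = C(104, 2)·p = 5356 · (1/1248) = 103/24.
E[α(G)] ≥ n − E[|E(G)|] = 104 − 103/24 = 2393/24.
Numerically: ≈ 99.708.
(This is only a lower bound; the true E[α(G)] may be larger.)

E[α(G)] ≥ 2393/24 ≈ 99.708.


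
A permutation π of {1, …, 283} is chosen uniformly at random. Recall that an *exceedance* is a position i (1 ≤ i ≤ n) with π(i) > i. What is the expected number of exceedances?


Write X = Σ_{i=1}^{283} X_i, where X_i = 1_{π(i) > i}.
For each fixed i, π(i) is uniform over {1, …, 283} (marginal of a uniform permutation), so P[π(i) > i] = (n − i)/n. Summing: Σ_{i=1}^{283} (n − i)/n = (0 + 1 + … + 282)/283 = 283(283 − 1)/(2·283) = (283 − 1)/2.
Hence E[X] = Σ_{i=1}^{283} (283 − i)/283 = 141 ≈ 141.0000.

E[X] = 141 = 141.0000.


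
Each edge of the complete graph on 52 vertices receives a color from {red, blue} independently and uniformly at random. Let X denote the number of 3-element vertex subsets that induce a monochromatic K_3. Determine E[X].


Let X = Σ_S X_S over the C(52, 3) = 22100 subsets S of size 3, where X_S = 1 if the K_3 on S is monochromatic.
For a fixed S, the K_3 on S has C(3, 2) = 3 edges. P[all 3 edges red] = (1/2)^3, and likewise for blue, so P[monochromatic] = 2·(1/2)^3 = 2^{1 − 3} = 1/4.
Summing: E[X] = C(52, 3) · 2^{1 − 3} = 22100 · 1/4 = 5525.
Numerically: E[X] ≈ 5525.0000.

E[X] = C(52,3)·2^(1−C(3,2)) = 5525 ≈ 5525.0000.


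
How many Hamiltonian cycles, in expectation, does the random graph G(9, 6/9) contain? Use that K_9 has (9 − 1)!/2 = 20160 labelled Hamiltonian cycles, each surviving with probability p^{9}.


K_9 has (9 − 1)!/2 = 20160 labelled Hamiltonian cycles.
For each such Hamiltonian cycle H, let X_H = 1 if all 9 edges of H are present in G. Then P[X_H = 1] = p^{9} = (2/3)^{9} = 512/19683.
Summing the indicators: E[X] = Σ_H E[X_H] = 20160 · p^{9} = 20160 · 512/19683 = 1146880/2187.
Numerically: E[X] ≈ 524.41.

E[X] = 20160 · (2/3)^{9} = 1146880/2187 ≈ 524.41.


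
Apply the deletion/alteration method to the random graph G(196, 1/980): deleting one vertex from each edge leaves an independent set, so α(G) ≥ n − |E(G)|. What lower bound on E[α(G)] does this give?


E[|E(G)|] = C(196, 2)·p = 19110 · (1/980) = 39/2.
E[α(G)] ≥ n − E[|E(G)|] = 196 − 39/2 = 353/2.
Numerically: ≈ 176.5000.
(This is only a lower bound; the true E[α(G)] may be larger.)

E[α(G)] ≥ 353/2 ≈ 176.5000.


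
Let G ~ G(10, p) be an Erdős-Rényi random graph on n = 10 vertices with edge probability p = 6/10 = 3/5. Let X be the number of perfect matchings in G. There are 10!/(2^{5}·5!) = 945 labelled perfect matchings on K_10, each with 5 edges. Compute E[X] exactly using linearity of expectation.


K_10 has 10!/(2^{5}·5!) = 945 labelled perfect matchings.
For each such perfect matching H, let X_H = 1 if all 5 edges of H are present in G. Then P[X_H = 1] = p^{5} = (3/5)^{5} = 243/3125.
Summing the indicators: E[X] = Σ_H E[X_H] = 945 · p^{5} = 945 · 243/3125 = 45927/625.
Numerically: E[X] ≈ 73.5.

E[X] = 945 · (3/5)^{5} = 45927/625 ≈ 73.5.


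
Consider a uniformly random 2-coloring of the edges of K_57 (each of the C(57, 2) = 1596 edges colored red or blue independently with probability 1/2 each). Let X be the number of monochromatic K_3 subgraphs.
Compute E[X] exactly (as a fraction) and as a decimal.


Let X = Σ_S X_S over the C(57, 3) = 29260 subsets S of size 3, where X_S = 1 if the K_3 on S is monochromatic.
For a fixed S, the K_3 on S has C(3, 2) = 3 edges. P[all 3 edges red] = (1/2)^3, and likewise for blue, so P[monochromatic] = 2·(1/2)^3 = 2^{1 − 3} = 1/4.
By linearity of expectation: E[X] = C(57, 3) · 2^{1 − 3} = 29260 · 1/4 = 7315.
Numerically: E[X] ≈ 7315.000.

E[X] = C(57,3)·2^(1−C(3,2)) = 7315 ≈ 7315.000.


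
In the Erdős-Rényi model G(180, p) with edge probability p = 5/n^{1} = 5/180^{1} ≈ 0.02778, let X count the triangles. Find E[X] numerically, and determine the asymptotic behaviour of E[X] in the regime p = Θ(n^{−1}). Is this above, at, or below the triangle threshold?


Number of potential triangles: C(180, 3) = 955860.
Each occurs with probability p³ ≈ (0.02778)³ ≈ 2.143347e-05.
By linearity: E[X] = C(180, 3)·p³ ≈ 955860 · 2.143347e-05 ≈ 20.4874.
Here α = 1, so p = 5/n is exactly at the triangle threshold p ~ 1/n. Asymptotically E[X] → c³/6 = 5³/6 = 125/6 ≈ 20.8333, a bounded constant. In this regime the triangle count is asymptotically Poisson(c³/6).

E[X] ≈ 20.4874; in regime p = Θ(1/n^{1}) E[X] stays bounded (at the triangle threshold p ~ 1/n).


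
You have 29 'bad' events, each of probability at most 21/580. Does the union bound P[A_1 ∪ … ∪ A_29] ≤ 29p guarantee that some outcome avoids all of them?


Union bound: P[∪_{i=1}^{29} A_i] ≤ Σ_i P[A_i] ≤ 29·p = 29·(21/580) = 21/20.
Numerically: 21/20 ≈ 1.050000.
Is 21/20 < 1? NO.
Since the bound 21/20 is ≥ 1, the union bound is uninformative here; it does NOT by itself certify existence.

29·p = 21/20 ≈ 1.050000; existence NOT certified by the union bound.


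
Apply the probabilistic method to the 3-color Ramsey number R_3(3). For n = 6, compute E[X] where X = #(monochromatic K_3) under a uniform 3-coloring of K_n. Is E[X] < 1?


E[X] = C(6, 3) · 3^{1 − 3} = 20 · 3^{−2} = 20/9.
As a reduced fraction: E[X] = 20/9 ≈ 2.222.
Is E[X] < 1? NO.
Since E[X] ≥ 1, the first-moment bound is inconclusive at n = 6; it does NOT by itself certify R_3(3) > 6.

E[X] = 20/9 ≈ 2.222; E[X] ≥ 1; first-moment method inconclusive here.


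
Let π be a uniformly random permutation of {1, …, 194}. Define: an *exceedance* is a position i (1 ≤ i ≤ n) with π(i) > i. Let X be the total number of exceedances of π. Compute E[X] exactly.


Write X = Σ_{i=1}^{194} X_i, where X_i = 1_{π(i) > i}.
For each fixed i, π(i) is uniform over {1, …, 194} (marginal of a uniform permutation), so P[π(i) > i] = (n − i)/n. Summing: Σ_{i=1}^{194} (n − i)/n = (0 + 1 + … + 193)/194 = 194(194 − 1)/(2·194) = (194 − 1)/2.
Hence E[X] = Σ_{i=1}^{194} (194 − i)/194 = 193/2 ≈ 96.500000.

E[X] = 193/2 = 96.500000.


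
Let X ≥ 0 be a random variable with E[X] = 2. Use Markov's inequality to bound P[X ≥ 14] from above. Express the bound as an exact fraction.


μ = E[X] = 2, a = 14.
Markov: P[X ≥ 14] ≤ μ/a = (2)/14 = 1/7.
Numerically: ≈ 0.142857.
(Since a = 14 > μ = 2.000000, the bound 1/7 is < 1 and informative.)

P[X ≥ 14] ≤ 1/7 ≈ 0.142857.


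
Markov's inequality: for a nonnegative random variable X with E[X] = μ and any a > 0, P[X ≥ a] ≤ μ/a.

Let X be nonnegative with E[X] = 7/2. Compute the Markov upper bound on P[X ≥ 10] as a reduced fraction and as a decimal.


μ = E[X] = 7/2, a = 10.
Markov: P[X ≥ 10] ≤ μ/a = (7/2)/10 = 7/20.
Numerically: ≈ 0.35000.
(Since a = 10 > μ = 3.50000, the bound 7/20 is < 1 and informative.)

P[X ≥ 10] ≤ 7/20 ≈ 0.35000.


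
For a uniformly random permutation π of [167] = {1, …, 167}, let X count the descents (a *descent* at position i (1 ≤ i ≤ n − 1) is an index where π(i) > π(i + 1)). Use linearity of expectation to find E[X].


Write X = Σ X_I over i = 1, …, 166, with X_I the indicator of one descent.
There are 166 indicators.
For each fixed i, the pair (π(i), π(i+1)) is a uniformly random ordered pair of distinct values from {1, …, 167}; by symmetry P[π(i) > π(i+1)] = 1/2.
By linearity: E[X] = 166 · (1/2) = (167 − 1) · (1/2) = 83 ≈ 83.0000.

E[X] = 83 = 83.0000.


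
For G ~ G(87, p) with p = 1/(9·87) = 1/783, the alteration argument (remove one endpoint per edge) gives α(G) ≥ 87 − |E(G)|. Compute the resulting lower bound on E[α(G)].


E[|E(G)|] = C(87, 2)·p = 3741 · (1/783) = 43/9.
E[α(G)] ≥ n − E[|E(G)|] = 87 − 43/9 = 740/9.
Numerically: ≈ 82.22222.
(This is only a lower bound; the true E[α(G)] may be larger.)

E[α(G)] ≥ 740/9 ≈ 82.22222.


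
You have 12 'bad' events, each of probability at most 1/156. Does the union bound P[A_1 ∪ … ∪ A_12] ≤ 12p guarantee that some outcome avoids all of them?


Union bound: P[∪_{i=1}^{12} A_i] ≤ Σ_i P[A_i] ≤ 12·p = 12·(1/156) = 1/13.
Numerically: 1/13 ≈ 0.07692.
Is 1/13 < 1? YES.
Since P[∪ A_i] ≤ 1/13 < 1, the complement has P[∩ A_i^c] ≥ 1 − 1/13 = 12/13 > 0, so some outcome avoids every A_i.

12·p = 1/13 ≈ 0.07692; existence CERTIFIED by the union bound.


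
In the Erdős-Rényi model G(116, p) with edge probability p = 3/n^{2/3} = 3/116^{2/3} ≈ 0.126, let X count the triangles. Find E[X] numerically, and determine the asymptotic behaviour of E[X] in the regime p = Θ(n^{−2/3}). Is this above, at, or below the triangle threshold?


Number of potential triangles: C(116, 3) = 253460.
Each occurs with probability p³ ≈ (0.126)³ ≈ 2.00654e-03.
By linearity: E[X] = C(116, 3)·p³ ≈ 253460 · 2.00654e-03 ≈ 508.578.
Since α = 2/3 < 1, p = c/n^{2/3} ≫ 1/n is above the triangle threshold p ~ 1/n. Asymptotically E[X] ~ (c³/6)·n^{3(1−α)} = (3³/6)·n^{1} → ∞; triangles are abundant w.h.p.

E[X] ≈ 508.578; in regime p = Θ(1/n^{2/3}) E[X] diverges (above the triangle threshold p ~ 1/n).


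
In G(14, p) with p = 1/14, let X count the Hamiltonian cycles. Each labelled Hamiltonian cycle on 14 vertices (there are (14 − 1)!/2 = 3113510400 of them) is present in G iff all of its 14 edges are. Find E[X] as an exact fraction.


K_14 has (14 − 1)!/2 = 3113510400 labelled Hamiltonian cycles.
For each such Hamiltonian cycle H, let X_H = 1 if all 14 edges of H are present in G. Then P[X_H = 1] = p^{14} = (1/14)^{14} = 1/11112006825558016.
By linearity of expectation: E[X] = Σ_H E[X_H] = 3113510400 · p^{14} = 3113510400 · 1/11112006825558016 = 868725/3100448333024.
Numerically: E[X] ≈ 2.8019e-07.

E[X] = 3113510400 · (1/14)^{14} = 868725/3100448333024 ≈ 2.8019e-07.


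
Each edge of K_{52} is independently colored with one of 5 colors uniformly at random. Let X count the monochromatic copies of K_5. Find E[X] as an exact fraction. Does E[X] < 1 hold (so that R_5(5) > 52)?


E[X] = C(52, 5) · 5^{1 − 10} = 2598960 · 5^{−9} = 2598960/1953125.
As a reduced fraction: E[X] = 519792/390625 ≈ 1.3307.
Is E[X] < 1? NO.
Since E[X] ≥ 1, the first-moment bound is inconclusive at n = 52; it does NOT by itself certify R_5(5) > 52.

E[X] = 519792/390625 ≈ 1.3307; E[X] ≥ 1; first-moment method inconclusive here.


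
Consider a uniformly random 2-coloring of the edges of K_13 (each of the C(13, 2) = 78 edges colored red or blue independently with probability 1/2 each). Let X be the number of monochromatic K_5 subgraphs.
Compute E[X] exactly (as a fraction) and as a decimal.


Let X = Σ_S X_S over the C(13, 5) = 1287 subsets S of size 5, where X_S = 1 if the K_5 on S is monochromatic.
For a fixed S, the K_5 on S has C(5, 2) = 10 edges. P[all 10 edges red] = (1/2)^10, and likewise for blue, so P[monochromatic] = 2·(1/2)^10 = 2^{1 − 10} = 1/512.
By linearity of expectation: E[X] = C(13, 5) · 2^{1 − 10} = 1287 · 1/512 = 1287/512.
Numerically: E[X] ≈ 2.513672.

E[X] = C(13,5)·2^(1−C(5,2)) = 1287/512 ≈ 2.513672.


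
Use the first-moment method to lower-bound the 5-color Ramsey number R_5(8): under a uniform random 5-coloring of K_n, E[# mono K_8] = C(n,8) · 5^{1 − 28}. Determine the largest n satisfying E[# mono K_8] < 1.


We need C(n, 8) · 5^{1 − 28} < 1, i.e. C(n, 8) < 5^{28 − 1} = 7450580596923828125.
Check values of n near the boundary:
  n = 858: C(858, 8) = 7049584530256467771; 7049584530256467771 < 7450580596923828125? YES
  n = 859: C(859, 8) = 7115855595170747139; 7115855595170747139 < 7450580596923828125? YES
  n = 860: C(860, 8) = 7182671140665308145; 7182671140665308145 < 7450580596923828125? YES
  n = 861: C(861, 8) = 7250034996615275865; 7250034996615275865 < 7450580596923828125? YES
  n = 862: C(862, 8) = 7317951015318931845; 7317951015318931845 < 7450580596923828125? YES
  n = 863: C(863, 8) = 7386423071602617757; 7386423071602617757 < 7450580596923828125? YES
  n = 864: C(864, 8) = 7455455062926006708; 7455455062926006708 < 7450580596923828125? NO
The largest n with C(n, 8) < 7450580596923828125 is n = 863 (where E[X] = 7386423071602617757/7450580596923828125 ≈ 0.991). Hence R_5(8) > 863, i.e. R_5(8) ≥ 864.

Largest n = 863; hence R_5(8) > 863.


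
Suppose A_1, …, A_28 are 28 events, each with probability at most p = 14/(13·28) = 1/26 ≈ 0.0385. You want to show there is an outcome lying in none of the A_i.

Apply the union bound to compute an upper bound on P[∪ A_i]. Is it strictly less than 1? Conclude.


Union bound: P[∪_{i=1}^{28} A_i] ≤ Σ_i P[A_i] ≤ 28·p = 28·(1/26) = 14/13.
Numerically: 14/13 ≈ 1.0769.
Is 14/13 < 1? NO.
Since the bound 14/13 is ≥ 1, the union bound is uninformative here; it does NOT by itself certify existence.

28·p = 14/13 ≈ 1.0769; existence NOT certified by the union bound.


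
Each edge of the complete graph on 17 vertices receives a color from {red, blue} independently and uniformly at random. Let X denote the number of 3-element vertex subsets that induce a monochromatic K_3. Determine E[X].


Let X = Σ_S X_S over the C(17, 3) = 680 subsets S of size 3, where X_S = 1 if the K_3 on S is monochromatic.
For a fixed S, the K_3 on S has C(3, 2) = 3 edges. P[all 3 edges red] = (1/2)^3, and likewise for blue, so P[monochromatic] = 2·(1/2)^3 = 2^{1 − 3} = 1/4.
Summing: E[X] = C(17, 3) · 2^{1 − 3} = 680 · 1/4 = 170.
Numerically: E[X] ≈ 170.00000.

E[X] = C(17,3)·2^(1−C(3,2)) = 170 ≈ 170.00000.


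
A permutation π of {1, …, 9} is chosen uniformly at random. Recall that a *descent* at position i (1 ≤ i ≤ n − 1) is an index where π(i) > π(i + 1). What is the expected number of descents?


Write X = Σ X_I over i = 1, …, 8, with X_I the indicator of one descent.
There are 8 indicators.
For each fixed i, the pair (π(i), π(i+1)) is a uniformly random ordered pair of distinct values from {1, …, 9}; by symmetry P[π(i) > π(i+1)] = 1/2.
By linearity: E[X] = 8 · (1/2) = (9 − 1) · (1/2) = 4 ≈ 4.0000.

E[X] = 4 = 4.0000.


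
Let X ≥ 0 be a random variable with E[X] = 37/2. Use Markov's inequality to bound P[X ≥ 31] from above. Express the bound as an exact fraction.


μ = E[X] = 37/2, a = 31.
Markov: P[X ≥ 31] ≤ μ/a = (37/2)/31 = 37/62.
Numerically: ≈ 0.597.
(Since a = 31 > μ = 18.500, the bound 37/62 is < 1 and informative.)

P[X ≥ 31] ≤ 37/62 ≈ 0.597.


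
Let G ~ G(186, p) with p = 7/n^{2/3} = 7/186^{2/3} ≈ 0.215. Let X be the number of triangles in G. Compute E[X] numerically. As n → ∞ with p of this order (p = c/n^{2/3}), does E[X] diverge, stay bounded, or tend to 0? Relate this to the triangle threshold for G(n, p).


Number of potential triangles: C(186, 3) = 1055240.
Each occurs with probability p³ ≈ (0.215)³ ≈ 9.91444e-03.
By linearity: E[X] = C(186, 3)·p³ ≈ 1055240 · 9.91444e-03 ≈ 10462.115.
Since α = 2/3 < 1, p = c/n^{2/3} ≫ 1/n is above the triangle threshold p ~ 1/n. Asymptotically E[X] ~ (c³/6)·n^{3(1−α)} = (7³/6)·n^{1} → ∞; triangles are abundant w.h.p.

E[X] ≈ 10462.115; in regime p = Θ(1/n^{2/3}) E[X] diverges (above the triangle threshold p ~ 1/n).


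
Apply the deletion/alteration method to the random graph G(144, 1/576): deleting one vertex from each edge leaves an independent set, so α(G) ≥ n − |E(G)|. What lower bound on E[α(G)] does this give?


E[|E(G)|] = C(144, 2)·p = 10296 · (1/576) = 143/8.
E[α(G)] ≥ n − E[|E(G)|] = 144 − 143/8 = 1009/8.
Numerically: ≈ 126.1250.
(This is only a lower bound; the true E[α(G)] may be larger.)

E[α(G)] ≥ 1009/8 ≈ 126.1250.


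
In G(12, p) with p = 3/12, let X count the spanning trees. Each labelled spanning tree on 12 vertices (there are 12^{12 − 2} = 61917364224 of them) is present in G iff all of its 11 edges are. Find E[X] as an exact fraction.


K_12 has 12^{12 − 2} = 61917364224 labelled spanning trees.
For each such spanning tree H, let X_H = 1 if all 11 edges of H are present in G. Then P[X_H = 1] = p^{11} = (1/4)^{11} = 1/4194304.
By linearity: E[X] = Σ_H E[X_H] = 61917364224 · p^{11} = 61917364224 · 1/4194304 = 59049/4.
Numerically: E[X] ≈ 14762.2.

E[X] = 61917364224 · (1/4)^{11} = 59049/4 ≈ 14762.2.


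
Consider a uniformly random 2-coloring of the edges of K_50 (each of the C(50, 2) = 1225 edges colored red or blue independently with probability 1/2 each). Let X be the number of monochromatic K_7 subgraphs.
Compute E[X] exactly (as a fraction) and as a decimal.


Let X = Σ_S X_S over the C(50, 7) = 99884400 subsets S of size 7, where X_S = 1 if the K_7 on S is monochromatic.
For a fixed S, the K_7 on S has C(7, 2) = 21 edges. P[all 21 edges red] = (1/2)^21, and likewise for blue, so P[monochromatic] = 2·(1/2)^21 = 2^{1 − 21} = 1/1048576.
Summing: E[X] = C(50, 7) · 2^{1 − 21} = 99884400 · 1/1048576 = 6242775/65536.
Numerically: E[X] ≈ 95.2572.

E[X] = C(50,7)·2^(1−C(7,2)) = 6242775/65536 ≈ 95.2572.


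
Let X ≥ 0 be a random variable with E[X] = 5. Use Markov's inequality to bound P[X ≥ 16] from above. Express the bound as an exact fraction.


μ = E[X] = 5, a = 16.
Markov: P[X ≥ 16] ≤ μ/a = (5)/16 = 5/16.
Numerically: ≈ 0.312.
(Since a = 16 > μ = 5.000, the bound 5/16 is < 1 and informative.)

P[X ≥ 16] ≤ 5/16 ≈ 0.312.


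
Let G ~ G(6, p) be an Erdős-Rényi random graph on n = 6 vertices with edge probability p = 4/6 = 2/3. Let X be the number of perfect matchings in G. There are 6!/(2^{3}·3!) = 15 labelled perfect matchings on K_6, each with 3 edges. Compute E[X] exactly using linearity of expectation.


K_6 has 6!/(2^{3}·3!) = 15 labelled perfect matchings.
For each such perfect matching H, let X_H = 1 if all 3 edges of H are present in G. Then P[X_H = 1] = p^{3} = (2/3)^{3} = 8/27.
Summing the indicators: E[X] = Σ_H E[X_H] = 15 · p^{3} = 15 · 8/27 = 40/9.
Numerically: E[X] ≈ 4.44.

E[X] = 15 · (2/3)^{3} = 40/9 ≈ 4.44.


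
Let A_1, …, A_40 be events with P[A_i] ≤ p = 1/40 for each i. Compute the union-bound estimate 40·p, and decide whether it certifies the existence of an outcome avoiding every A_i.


Union bound: P[∪_{i=1}^{40} A_i] ≤ Σ_i P[A_i] ≤ 40·p = 40·(1/40) = 1.
Numerically: 1 ≈ 1.000.
Is 1 < 1? NO.
Since the bound 1 is ≥ 1, the union bound is uninformative here; it does NOT by itself certify existence.

40·p = 1 ≈ 1.000; existence NOT certified by the union bound.


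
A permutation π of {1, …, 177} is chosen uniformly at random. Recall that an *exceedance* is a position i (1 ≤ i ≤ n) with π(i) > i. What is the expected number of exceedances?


Write X = Σ_{i=1}^{177} X_i, where X_i = 1_{π(i) > i}.
For each fixed i, π(i) is uniform over {1, …, 177} (marginal of a uniform permutation), so P[π(i) > i] = (n − i)/n. Summing: Σ_{i=1}^{177} (n − i)/n = (0 + 1 + … + 176)/177 = 177(177 − 1)/(2·177) = (177 − 1)/2.
Hence E[X] = Σ_{i=1}^{177} (177 − i)/177 = 88 ≈ 88.000.

E[X] = 88 = 88.000.


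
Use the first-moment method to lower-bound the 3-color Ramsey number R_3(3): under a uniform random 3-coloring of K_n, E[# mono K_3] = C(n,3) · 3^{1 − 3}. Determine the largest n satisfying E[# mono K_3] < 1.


We need C(n, 3) · 3^{1 − 3} < 1, i.e. C(n, 3) < 3^{3 − 1} = 9.
Check values of n near the boundary:
  n = 3: C(3, 3) = 1; 1 < 9? YES
  n = 4: C(4, 3) = 4; 4 < 9? YES
  n = 5: C(5, 3) = 10; 10 < 9? NO
  n = 6: C(6, 3) = 20; 20 < 9? NO
The largest n with C(n, 3) < 9 is n = 4 (where E[X] = 4/9 ≈ 0.4444444). Hence R_3(3) > 4, i.e. R_3(3) ≥ 5.

Largest n = 4; hence R_3(3) > 4.


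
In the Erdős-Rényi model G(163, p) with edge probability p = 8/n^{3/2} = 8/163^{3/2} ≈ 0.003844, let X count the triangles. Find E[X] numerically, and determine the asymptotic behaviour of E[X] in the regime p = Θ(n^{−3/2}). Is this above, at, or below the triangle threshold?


Number of potential triangles: C(163, 3) = 708561.
Each occurs with probability p³ ≈ (0.003844)³ ≈ 5.681012e-08.
By linearity: E[X] = C(163, 3)·p³ ≈ 708561 · 5.681012e-08 ≈ 0.0403.
Since α = 3/2 > 1, p = c/n^{3/2} = o(1/n) is below the triangle threshold p ~ 1/n. Asymptotically E[X] ~ (c³/6)·n^{3(1−α)} = (8³/6)·n^{-1.5} → 0, so by Markov's inequality G has no triangles w.h.p.

E[X] ≈ 0.0403; in regime p = Θ(1/n^{3/2}) E[X] tends to 0 (below the triangle threshold p ~ 1/n).


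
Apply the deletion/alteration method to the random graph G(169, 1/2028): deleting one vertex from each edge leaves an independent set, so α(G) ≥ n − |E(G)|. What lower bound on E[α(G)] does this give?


E[|E(G)|] = C(169, 2)·p = 14196 · (1/2028) = 7.
E[α(G)] ≥ n − E[|E(G)|] = 169 − 7 = 162.
Numerically: ≈ 162.00000.
(This is only a lower bound; the true E[α(G)] may be larger.)

E[α(G)] ≥ 162 ≈ 162.00000.


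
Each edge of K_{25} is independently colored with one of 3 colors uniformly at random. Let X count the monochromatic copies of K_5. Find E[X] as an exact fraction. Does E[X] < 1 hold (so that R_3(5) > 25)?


E[X] = C(25, 5) · 3^{1 − 10} = 53130 · 3^{−9} = 53130/19683.
As a reduced fraction: E[X] = 17710/6561 ≈ 2.6992836.
Is E[X] < 1? NO.
Since E[X] ≥ 1, the first-moment bound is inconclusive at n = 25; it does NOT by itself certify R_3(5) > 25.

E[X] = 17710/6561 ≈ 2.6992836; E[X] ≥ 1; first-moment method inconclusive here.


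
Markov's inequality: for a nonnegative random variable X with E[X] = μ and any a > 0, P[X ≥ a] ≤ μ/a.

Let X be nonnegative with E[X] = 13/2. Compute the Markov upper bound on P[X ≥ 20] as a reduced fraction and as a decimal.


μ = E[X] = 13/2, a = 20.
Markov: P[X ≥ 20] ≤ μ/a = (13/2)/20 = 13/40.
Numerically: ≈ 0.325000.
(Since a = 20 > μ = 6.500000, the bound 13/40 is < 1 and informative.)

P[X ≥ 20] ≤ 13/40 ≈ 0.325000.


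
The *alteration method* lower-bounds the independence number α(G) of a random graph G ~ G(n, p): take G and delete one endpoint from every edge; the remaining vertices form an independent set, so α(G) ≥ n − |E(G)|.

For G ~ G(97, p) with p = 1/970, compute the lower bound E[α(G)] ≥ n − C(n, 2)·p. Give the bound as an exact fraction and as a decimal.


E[|E(G)|] = C(97, 2)·p = 4656 · (1/970) = 24/5.
E[α(G)] ≥ n − E[|E(G)|] = 97 − 24/5 = 461/5.
Numerically: ≈ 92.2000.
(This is only a lower bound; the true E[α(G)] may be larger.)

E[α(G)] ≥ 461/5 ≈ 92.2000.


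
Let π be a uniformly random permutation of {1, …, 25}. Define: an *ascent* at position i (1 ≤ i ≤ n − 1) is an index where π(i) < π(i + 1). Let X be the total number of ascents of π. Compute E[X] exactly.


Write X = Σ X_I over i = 1, …, 24, with X_I the indicator of one ascent.
There are 24 indicators.
For each fixed i, the pair (π(i), π(i+1)) is a uniformly random ordered pair of distinct values from {1, …, 25}; by symmetry P[π(i) < π(i+1)] = 1/2.
By linearity: E[X] = 24 · (1/2) = (25 − 1) · (1/2) = 12 ≈ 12.00000.

E[X] = 12 = 12.00000.


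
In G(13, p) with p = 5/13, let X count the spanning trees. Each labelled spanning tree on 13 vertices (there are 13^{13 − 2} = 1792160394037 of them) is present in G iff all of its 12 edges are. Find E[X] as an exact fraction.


K_13 has 13^{13 − 2} = 1792160394037 labelled spanning trees.
For each such spanning tree H, let X_H = 1 if all 12 edges of H are present in G. Then P[X_H = 1] = p^{12} = (5/13)^{12} = 244140625/23298085122481.
By linearity: E[X] = Σ_H E[X_H] = 1792160394037 · p^{12} = 1792160394037 · 244140625/23298085122481 = 244140625/13.
Numerically: E[X] ≈ 1.88e+07.

E[X] = 1792160394037 · (5/13)^{12} = 244140625/13 ≈ 1.88e+07.


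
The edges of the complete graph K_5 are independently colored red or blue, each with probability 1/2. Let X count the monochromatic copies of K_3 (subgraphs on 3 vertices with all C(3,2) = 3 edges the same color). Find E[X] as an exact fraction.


Let X = Σ_S X_S over the C(5, 3) = 10 subsets S of size 3, where X_S = 1 if the K_3 on S is monochromatic.
For a fixed S, the K_3 on S has C(3, 2) = 3 edges. P[all 3 edges red] = (1/2)^3, and likewise for blue, so P[monochromatic] = 2·(1/2)^3 = 2^{1 − 3} = 1/4.
By linearity of expectation: E[X] = C(5, 3) · 2^{1 − 3} = 10 · 1/4 = 5/2.
Numerically: E[X] ≈ 2.500000.

E[X] = C(5,3)·2^(1−C(3,2)) = 5/2 ≈ 2.500000.


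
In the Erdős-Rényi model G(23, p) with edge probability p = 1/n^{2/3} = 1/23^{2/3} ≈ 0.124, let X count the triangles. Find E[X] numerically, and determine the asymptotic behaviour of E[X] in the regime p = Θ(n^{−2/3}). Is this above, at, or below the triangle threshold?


Number of potential triangles: C(23, 3) = 1771.
Each occurs with probability p³ ≈ (0.124)³ ≈ 1.89036e-03.
By linearity: E[X] = C(23, 3)·p³ ≈ 1771 · 1.89036e-03 ≈ 3.348.
Since α = 2/3 < 1, p = c/n^{2/3} ≫ 1/n is above the triangle threshold p ~ 1/n. Asymptotically E[X] ~ (c³/6)·n^{3(1−α)} = (1³/6)·n^{1} → ∞; triangles are abundant w.h.p.

E[X] ≈ 3.348; in regime p = Θ(1/n^{2/3}) E[X] diverges (above the triangle threshold p ~ 1/n).


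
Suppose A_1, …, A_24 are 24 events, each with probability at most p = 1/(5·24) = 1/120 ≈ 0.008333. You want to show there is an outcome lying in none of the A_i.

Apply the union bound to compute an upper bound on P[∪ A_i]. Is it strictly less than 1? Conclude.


Union bound: P[∪_{i=1}^{24} A_i] ≤ Σ_i P[A_i] ≤ 24·p = 24·(1/120) = 1/5.
Numerically: 1/5 ≈ 0.200000.
Is 1/5 < 1? YES.
Since P[∪ A_i] ≤ 1/5 < 1, the complement has P[∩ A_i^c] ≥ 1 − 1/5 = 4/5 > 0, so some outcome avoids every A_i.

24·p = 1/5 ≈ 0.200000; existence CERTIFIED by the union bound.


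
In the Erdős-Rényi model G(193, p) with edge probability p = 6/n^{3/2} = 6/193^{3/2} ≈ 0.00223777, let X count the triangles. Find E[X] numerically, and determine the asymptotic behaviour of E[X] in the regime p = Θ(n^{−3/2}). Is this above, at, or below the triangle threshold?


Number of potential triangles: C(193, 3) = 1179616.
Each occurs with probability p³ ≈ (0.00223777)³ ≈ 1.12058772e-08.
By linearity: E[X] = C(193, 3)·p³ ≈ 1179616 · 1.12058772e-08 ≈ 0.013219.
Since α = 3/2 > 1, p = c/n^{3/2} = o(1/n) is below the triangle threshold p ~ 1/n. Asymptotically E[X] ~ (c³/6)·n^{3(1−α)} = (6³/6)·n^{-1.5} → 0, so by Markov's inequality G has no triangles w.h.p.

E[X] ≈ 0.013219; in regime p = Θ(1/n^{3/2}) E[X] tends to 0 (below the triangle threshold p ~ 1/n).


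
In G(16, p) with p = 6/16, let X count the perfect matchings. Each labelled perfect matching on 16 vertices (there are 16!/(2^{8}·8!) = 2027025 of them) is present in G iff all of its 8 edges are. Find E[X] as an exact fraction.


K_16 has 16!/(2^{8}·8!) = 2027025 labelled perfect matchings.
For each such perfect matching H, let X_H = 1 if all 8 edges of H are present in G. Then P[X_H = 1] = p^{8} = (3/8)^{8} = 6561/16777216.
Summing the indicators: E[X] = Σ_H E[X_H] = 2027025 · p^{8} = 2027025 · 6561/16777216 = 13299311025/16777216.
Numerically: E[X] ≈ 792.7.

E[X] = 2027025 · (3/8)^{8} = 13299311025/16777216 ≈ 792.7.


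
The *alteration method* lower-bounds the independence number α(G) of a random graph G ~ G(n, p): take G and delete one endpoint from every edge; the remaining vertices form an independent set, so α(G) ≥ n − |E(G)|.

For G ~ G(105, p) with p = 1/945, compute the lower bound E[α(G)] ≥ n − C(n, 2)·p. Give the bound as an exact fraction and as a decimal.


E[|E(G)|] = C(105, 2)·p = 5460 · (1/945) = 52/9.
E[α(G)] ≥ n − E[|E(G)|] = 105 − 52/9 = 893/9.
Numerically: ≈ 99.22222.
(This is only a lower bound; the true E[α(G)] may be larger.)

E[α(G)] ≥ 893/9 ≈ 99.22222.


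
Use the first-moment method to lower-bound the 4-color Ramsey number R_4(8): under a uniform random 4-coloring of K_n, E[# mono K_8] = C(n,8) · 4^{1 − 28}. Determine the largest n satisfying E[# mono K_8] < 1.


We need C(n, 8) · 4^{1 − 28} < 1, i.e. C(n, 8) < 4^{28 − 1} = 18014398509481984.
Check values of n near the boundary:
  n = 405: C(405, 8) = 16745853821188050; 16745853821188050 < 18014398509481984? YES
  n = 406: C(406, 8) = 17082453897995850; 17082453897995850 < 18014398509481984? YES
  n = 407: C(407, 8) = 17424959239309050; 17424959239309050 < 18014398509481984? YES
  n = 408: C(408, 8) = 17773458424095231; 17773458424095231 < 18014398509481984? YES
  n = 409: C(409, 8) = 18128041135797879; 18128041135797879 < 18014398509481984? NO
  n = 410: C(410, 8) = 18488798173326195; 18488798173326195 < 18014398509481984? NO
The largest n with C(n, 8) < 18014398509481984 is n = 408 (where E[X] = 17773458424095231/18014398509481984 ≈ 0.98663). Hence R_4(8) > 408, i.e. R_4(8) ≥ 409.

Largest n = 408; hence R_4(8) > 408.


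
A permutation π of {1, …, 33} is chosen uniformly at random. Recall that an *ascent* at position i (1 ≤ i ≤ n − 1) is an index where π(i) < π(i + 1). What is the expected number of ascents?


Write X = Σ X_I over i = 1, …, 32, with X_I the indicator of one ascent.
There are 32 indicators.
For each fixed i, the pair (π(i), π(i+1)) is a uniformly random ordered pair of distinct values from {1, …, 33}; by symmetry P[π(i) < π(i+1)] = 1/2.
By linearity: E[X] = 32 · (1/2) = (33 − 1) · (1/2) = 16 ≈ 16.000.

E[X] = 16 = 16.000.


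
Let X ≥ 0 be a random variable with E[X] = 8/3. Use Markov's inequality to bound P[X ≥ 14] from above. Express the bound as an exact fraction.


μ = E[X] = 8/3, a = 14.
Markov: P[X ≥ 14] ≤ μ/a = (8/3)/14 = 4/21.
Numerically: ≈ 0.190.
(Since a = 14 > μ = 2.667, the bound 4/21 is < 1 and informative.)

P[X ≥ 14] ≤ 4/21 ≈ 0.190.


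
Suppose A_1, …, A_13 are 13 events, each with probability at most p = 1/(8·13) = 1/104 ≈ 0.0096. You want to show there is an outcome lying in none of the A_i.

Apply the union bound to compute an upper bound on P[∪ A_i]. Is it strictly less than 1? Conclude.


Union bound: P[∪_{i=1}^{13} A_i] ≤ Σ_i P[A_i] ≤ 13·p = 13·(1/104) = 1/8.
Numerically: 1/8 ≈ 0.1250.
Is 1/8 < 1? YES.
Since P[∪ A_i] ≤ 1/8 < 1, the complement has P[∩ A_i^c] ≥ 1 − 1/8 = 7/8 > 0, so some outcome avoids every A_i.

13·p = 1/8 ≈ 0.1250; existence CERTIFIED by the union bound.


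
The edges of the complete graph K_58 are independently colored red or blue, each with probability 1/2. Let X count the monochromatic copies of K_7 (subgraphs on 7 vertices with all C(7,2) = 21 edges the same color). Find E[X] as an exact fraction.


Let X = Σ_S X_S over the C(58, 7) = 300674088 subsets S of size 7, where X_S = 1 if the K_7 on S is monochromatic.
For a fixed S, the K_7 on S has C(7, 2) = 21 edges. P[all 21 edges red] = (1/2)^21, and likewise for blue, so P[monochromatic] = 2·(1/2)^21 = 2^{1 − 21} = 1/1048576.
By linearity: E[X] = C(58, 7) · 2^{1 − 21} = 300674088 · 1/1048576 = 37584261/131072.
Numerically: E[X] ≈ 286.7452.

E[X] = C(58,7)·2^(1−C(7,2)) = 37584261/131072 ≈ 286.7452.


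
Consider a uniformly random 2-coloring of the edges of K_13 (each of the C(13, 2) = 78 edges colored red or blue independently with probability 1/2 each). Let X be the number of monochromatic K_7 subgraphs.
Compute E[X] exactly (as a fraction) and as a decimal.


Let X = Σ_S X_S over the C(13, 7) = 1716 subsets S of size 7, where X_S = 1 if the K_7 on S is monochromatic.
For a fixed S, the K_7 on S has C(7, 2) = 21 edges. P[all 21 edges red] = (1/2)^21, and likewise for blue, so P[monochromatic] = 2·(1/2)^21 = 2^{1 − 21} = 1/1048576.
By linearity of expectation: E[X] = C(13, 7) · 2^{1 − 21} = 1716 · 1/1048576 = 429/262144.
Numerically: E[X] ≈ 0.0016.

E[X] = C(13,7)·2^(1−C(7,2)) = 429/262144 ≈ 0.0016.


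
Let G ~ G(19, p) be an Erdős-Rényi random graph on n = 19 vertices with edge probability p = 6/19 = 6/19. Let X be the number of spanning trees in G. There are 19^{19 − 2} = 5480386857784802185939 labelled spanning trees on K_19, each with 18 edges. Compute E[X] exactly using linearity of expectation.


K_19 has 19^{19 − 2} = 5480386857784802185939 labelled spanning trees.
For each such spanning tree H, let X_H = 1 if all 18 edges of H are present in G. Then P[X_H = 1] = p^{18} = (6/19)^{18} = 101559956668416/104127350297911241532841.
Summing the indicators: E[X] = Σ_H E[X_H] = 5480386857784802185939 · p^{18} = 5480386857784802185939 · 101559956668416/104127350297911241532841 = 101559956668416/19.
Numerically: E[X] ≈ 5.35e+12.

E[X] = 5480386857784802185939 · (6/19)^{18} = 101559956668416/19 ≈ 5.35e+12.


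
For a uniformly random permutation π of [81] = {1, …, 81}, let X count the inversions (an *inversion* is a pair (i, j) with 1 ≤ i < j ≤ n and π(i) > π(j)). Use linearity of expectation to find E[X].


Write X = Σ X_I over the C(81, 2) = 3240 pairs i < j, with X_I the indicator of one inversion.
There are 3240 indicators.
For each fixed pair i < j, the values π(i) and π(j) are two distinct elements of {1, …, 81} in uniformly random order; by symmetry P[π(i) > π(j)] = 1/2.
By linearity: E[X] = 3240 · (1/2) = C(81, 2) · (1/2) = 3240/2 = 1620 ≈ 1620.000000.

E[X] = 1620 = 1620.000000.


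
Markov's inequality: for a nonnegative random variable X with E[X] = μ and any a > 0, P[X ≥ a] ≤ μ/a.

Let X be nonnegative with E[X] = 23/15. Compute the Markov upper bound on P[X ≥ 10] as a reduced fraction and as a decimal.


μ = E[X] = 23/15, a = 10.
Markov: P[X ≥ 10] ≤ μ/a = (23/15)/10 = 23/150.
Numerically: ≈ 0.1533.
(Since a = 10 > μ = 1.5333, the bound 23/150 is < 1 and informative.)

P[X ≥ 10] ≤ 23/150 ≈ 0.1533.


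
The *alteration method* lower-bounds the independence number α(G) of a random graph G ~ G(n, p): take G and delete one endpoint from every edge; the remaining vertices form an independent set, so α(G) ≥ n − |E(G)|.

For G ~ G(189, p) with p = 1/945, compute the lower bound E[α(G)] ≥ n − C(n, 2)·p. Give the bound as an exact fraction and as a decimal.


E[|E(G)|] = C(189, 2)·p = 17766 · (1/945) = 94/5.
E[α(G)] ≥ n − E[|E(G)|] = 189 − 94/5 = 851/5.
Numerically: ≈ 170.200.
(This is only a lower bound; the true E[α(G)] may be larger.)

E[α(G)] ≥ 851/5 ≈ 170.200.
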